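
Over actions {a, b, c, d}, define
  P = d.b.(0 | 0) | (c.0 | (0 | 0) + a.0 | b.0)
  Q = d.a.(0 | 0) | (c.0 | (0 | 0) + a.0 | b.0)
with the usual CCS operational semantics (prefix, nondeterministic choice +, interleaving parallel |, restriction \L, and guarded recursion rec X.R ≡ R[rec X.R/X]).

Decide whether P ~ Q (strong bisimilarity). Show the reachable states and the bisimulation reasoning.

NO

Reachable graph of P (15 states):
  m0 = d.b.(0 | 0) | (c.0 | (0 | 0) + a.0 | b.0) :: =a=> m1, =b=> m2, =c=> m3, =d=> m4
  m1 = d.b.(0 | 0) | (0 | b.0) :: =b=> m5, =d=> m6
  m2 = d.b.(0 | 0) | (a.0 | 0) :: =a=> m5, =d=> m7
  m3 = d.b.(0 | 0) | (0 | (0 | 0)) :: =d=> m8
  m4 = b.(0 | 0) | (c.0 | (0 | 0) + a.0 | b.0) :: =a=> m6, =b=> m7, =b=> m9, =c=> m8
  m5 = d.b.(0 | 0) | (0 | 0) :: =d=> m10
  m6 = b.(0 | 0) | (0 | b.0) :: =b=> m10, =b=> m11
  m7 = b.(0 | 0) | (a.0 | 0) :: =a=> m10, =b=> m12
  m8 = b.(0 | 0) | (0 | (0 | 0)) :: =b=> m13
  m9 = 0 | 0 | (c.0 | (0 | 0) + a.0 | b.0) :: =a=> m11, =b=> m12, =c=> m13
  m10 = b.(0 | 0) | (0 | 0) :: =b=> m14
  m11 = 0 | 0 | (0 | b.0) :: =b=> m14
  m12 = 0 | 0 | (a.0 | 0) :: =a=> m14
  m13 = 0 | 0 | (0 | (0 | 0)) :: ·
  m14 = 0 | 0 | (0 | 0) :: ·
Reachable graph of Q (15 states):
  n0 = d.a.(0 | 0) | (c.0 | (0 | 0) + a.0 | b.0) :: =a=> n1, =b=> n2, =c=> n3, =d=> n4
  n1 = d.a.(0 | 0) | (0 | b.0) :: =b=> n5, =d=> n6
  n2 = d.a.(0 | 0) | (a.0 | 0) :: =a=> n5, =d=> n7
  n3 = d.a.(0 | 0) | (0 | (0 | 0)) :: =d=> n8
  n4 = a.(0 | 0) | (c.0 | (0 | 0) + a.0 | b.0) :: =a=> n6, =a=> n9, =b=> n7, =c=> n8
  n5 = d.a.(0 | 0) | (0 | 0) :: =d=> n10
  n6 = a.(0 | 0) | (0 | b.0) :: =a=> n11, =b=> n10
  n7 = a.(0 | 0) | (a.0 | 0) :: =a=> n10, =a=> n12
  n8 = a.(0 | 0) | (0 | (0 | 0)) :: =a=> n13
  n9 = 0 | 0 | (c.0 | (0 | 0) + a.0 | b.0) :: =a=> n11, =b=> n12, =c=> n13
  n10 = a.(0 | 0) | (0 | 0) :: =a=> n14
  n11 = 0 | 0 | (0 | b.0) :: =b=> n14
  n12 = 0 | 0 | (a.0 | 0) :: =a=> n14
  n13 = 0 | 0 | (0 | (0 | 0)) :: ·
  n14 = 0 | 0 | (0 | 0) :: ·
Bisimilarity quotient blocks:
  B0 = {m0}
  B1 = {m3, m5}
  B2 = {m10, m11, m8, n11}
  B3 = {m13, m14, n13, n14}
  B4 = {m2}
  B5 = {m7, n6}
  B6 = {m12, n10, n12, n8}
  B7 = {m4}
  B8 = {m6}
  B9 = {m9, n9}
  B10 = {m1}
  B11 = {n0}
  B12 = {n1}
  B13 = {n3, n5}
  B14 = {n4}
  B15 = {n7}
  B16 = {n2}
m0 ∈ B0, n0 ∈ B11 → different blocks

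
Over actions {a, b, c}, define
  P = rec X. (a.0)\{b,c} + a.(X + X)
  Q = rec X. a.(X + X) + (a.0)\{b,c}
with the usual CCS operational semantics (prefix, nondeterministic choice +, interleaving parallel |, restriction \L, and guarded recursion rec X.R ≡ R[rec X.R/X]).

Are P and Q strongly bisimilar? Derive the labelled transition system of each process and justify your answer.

YES

Reachable graph of P (3 states):
  p0 = rec X. (a.0)\{b,c} + a.(X + X) has moves —a→ p1, —a→ p2
  p1 = (rec X. (a.0)\{b,c} + a.(X + X)) + (rec X. (a.0)\{b,c} + a.(X + X)) has moves —a→ p1, —a→ p2
  p2 = 0\{b,c} has moves stopped
Reachable graph of Q (3 states):
  q0 = rec X. a.(X + X) + (a.0)\{b,c} has moves —a→ q1, —a→ q2
  q1 = (rec X. a.(X + X) + (a.0)\{b,c}) + (rec X. a.(X + X) + (a.0)\{b,c}) has moves —a→ q1, —a→ q2
  q2 = 0\{b,c} has moves stopped
Partition-refinement fixed point:
  B0 = {p0, p1, q0, q1}
  B1 = {p2, q2}
p0 ∈ B0, q0 ∈ B0 → same block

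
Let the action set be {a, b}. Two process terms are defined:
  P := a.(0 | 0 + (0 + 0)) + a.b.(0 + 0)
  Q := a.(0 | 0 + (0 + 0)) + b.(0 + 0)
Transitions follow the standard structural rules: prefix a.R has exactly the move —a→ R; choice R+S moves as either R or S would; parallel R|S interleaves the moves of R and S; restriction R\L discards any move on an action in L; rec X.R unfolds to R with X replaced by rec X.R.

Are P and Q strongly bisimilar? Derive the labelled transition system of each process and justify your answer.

Reachable graph of P (4 states):
  p0 = a.(0 | 0 + (0 + 0)) + a.b.(0 + 0) :: —a→ p1, —a→ p2
  p1 = 0 | 0 + (0 + 0) :: ·
  p2 = b.(0 + 0) :: —b→ p3
  p3 = 0 + 0 :: ·
Reachable graph of Q (3 states):
  q0 = a.(0 | 0 + (0 + 0)) + b.(0 + 0) :: —a→ q1, —b→ q2
  q1 = 0 | 0 + (0 + 0) :: ·
  q2 = 0 + 0 :: ·
Coarsest stable partition (strong bisimilarity classes):
  B0 = {p0}
  B1 = {p1, p3, q1, q2}
  B2 = {p2}
  B3 = {q0}
p0 ∈ B0, q0 ∈ B3 → different blocks

not bisimilar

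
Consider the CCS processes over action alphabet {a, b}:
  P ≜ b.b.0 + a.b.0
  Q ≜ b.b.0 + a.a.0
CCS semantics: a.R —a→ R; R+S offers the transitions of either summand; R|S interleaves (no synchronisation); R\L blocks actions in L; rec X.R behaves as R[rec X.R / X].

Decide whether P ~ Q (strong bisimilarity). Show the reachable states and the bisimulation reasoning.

LTS(P): 3 reachable states
  p0 = b.b.0 + a.b.0 | ··a··> p1, ··b··> p1
  p1 = b.0 | ··b··> p2
  p2 = 0 | deadlocked
LTS(Q): 4 reachable states
  q0 = b.b.0 + a.a.0 | ··a··> q1, ··b··> q2
  q1 = a.0 | ··a··> q3
  q2 = b.0 | ··b··> q3
  q3 = 0 | deadlocked
Bisimilarity quotient blocks:
  B0 = {p0}
  B1 = {p1, q2}
  B2 = {p2, q3}
  B3 = {q0}
  B4 = {q1}
p0 ∈ B0, q0 ∈ B3 → different blocks

not bisimilar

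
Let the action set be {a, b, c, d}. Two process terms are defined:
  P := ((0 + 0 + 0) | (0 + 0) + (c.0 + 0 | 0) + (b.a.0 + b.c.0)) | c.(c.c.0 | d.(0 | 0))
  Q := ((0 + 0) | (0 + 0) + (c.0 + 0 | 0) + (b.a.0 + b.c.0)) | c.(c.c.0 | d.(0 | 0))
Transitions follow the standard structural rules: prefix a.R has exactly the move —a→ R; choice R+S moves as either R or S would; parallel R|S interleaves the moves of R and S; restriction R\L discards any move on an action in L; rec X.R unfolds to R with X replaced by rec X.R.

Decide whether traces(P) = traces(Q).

Reachable graph of P (28 states):
  s0 = ((0 + 0 + 0) | (0 + 0) + (c.0 + 0 | 0) + (b.a.0 + b.c.0)) | c.(c.c.0 | d.(0 | 0)) → -b-> s1, -b-> s2, -c-> s3, -c-> s4
  s1 = a.0 | c.(c.c.0 | d.(0 | 0)) → -a-> s4, -c-> s5
  s2 = c.0 | c.(c.c.0 | d.(0 | 0)) → -c-> s4, -c-> s6
  s3 = ((0 + 0 + 0) | (0 + 0) + (c.0 + 0 | 0) + (b.a.0 + b.c.0)) | (c.c.0 | d.(0 | 0)) → -b-> s5, -b-> s6, -c-> s7, -c-> s8, -d-> s9
  s4 = 0 | c.(c.c.0 | d.(0 | 0)) → -c-> s8
  s5 = a.0 | (c.c.0 | d.(0 | 0)) → -a-> s8, -c-> s10, -d-> s11
  s6 = c.0 | (c.c.0 | d.(0 | 0)) → -c-> s12, -c-> s8, -d-> s13
  s7 = ((0 + 0 + 0) | (0 + 0) + (c.0 + 0 | 0) + (b.a.0 + b.c.0)) | (c.0 | d.(0 | 0)) → -b-> s10, -b-> s12, -c-> s14, -c-> s15, -d-> s16
  s8 = 0 | (c.c.0 | d.(0 | 0)) → -c-> s15, -d-> s17
  s9 = ((0 + 0 + 0) | (0 + 0) + (c.0 + 0 | 0) + (b.a.0 + b.c.0)) | (c.c.0 | (0 | 0)) → -b-> s11, -b-> s13, -c-> s16, -c-> s17
  s10 = a.0 | (c.0 | d.(0 | 0)) → -a-> s15, -c-> s18, -d-> s19
  s11 = a.0 | (c.c.0 | (0 | 0)) → -a-> s17, -c-> s19
  s12 = c.0 | (c.0 | d.(0 | 0)) → -c-> s15, -c-> s20, -d-> s21
  s13 = c.0 | (c.c.0 | (0 | 0)) → -c-> s17, -c-> s21
  s14 = ((0 + 0 + 0) | (0 + 0) + (c.0 + 0 | 0) + (b.a.0 + b.c.0)) | (0 | d.(0 | 0)) → -b-> s18, -b-> s20, -c-> s22, -d-> s23
  s15 = 0 | (c.0 | d.(0 | 0)) → -c-> s22, -d-> s24
  s16 = ((0 + 0 + 0) | (0 + 0) + (c.0 + 0 | 0) + (b.a.0 + b.c.0)) | (c.0 | (0 | 0)) → -b-> s19, -b-> s21, -c-> s23, -c-> s24
  s17 = 0 | (c.c.0 | (0 | 0)) → -c-> s24
  s18 = a.0 | (0 | d.(0 | 0)) → -a-> s22, -d-> s25
  s19 = a.0 | (c.0 | (0 | 0)) → -a-> s24, -c-> s25
  s20 = c.0 | (0 | d.(0 | 0)) → -c-> s22, -d-> s26
  s21 = c.0 | (c.0 | (0 | 0)) → -c-> s24, -c-> s26
  s22 = 0 | (0 | d.(0 | 0)) → -d-> s27
  s23 = ((0 + 0 + 0) | (0 + 0) + (c.0 + 0 | 0) + (b.a.0 + b.c.0)) | (0 | (0 | 0)) → -b-> s25, -b-> s26, -c-> s27
  s24 = 0 | (c.0 | (0 | 0)) → -c-> s27
  s25 = a.0 | (0 | (0 | 0)) → -a-> s27
  s26 = c.0 | (0 | (0 | 0)) → -c-> s27
  s27 = 0 | (0 | (0 | 0)) → (no moves)
Reachable graph of Q (28 states):
  t0 = ((0 + 0) | (0 + 0) + (c.0 + 0 | 0) + (b.a.0 + b.c.0)) | c.(c.c.0 | d.(0 | 0)) → -b-> t1, -b-> t2, -c-> t3, -c-> t4
  t1 = a.0 | c.(c.c.0 | d.(0 | 0)) → -a-> t4, -c-> t5
  t2 = c.0 | c.(c.c.0 | d.(0 | 0)) → -c-> t4, -c-> t6
  t3 = ((0 + 0) | (0 + 0) + (c.0 + 0 | 0) + (b.a.0 + b.c.0)) | (c.c.0 | d.(0 | 0)) → -b-> t5, -b-> t6, -c-> t7, -c-> t8, -d-> t9
  t4 = 0 | c.(c.c.0 | d.(0 | 0)) → -c-> t8
  t5 = a.0 | (c.c.0 | d.(0 | 0)) → -a-> t8, -c-> t10, -d-> t11
  t6 = c.0 | (c.c.0 | d.(0 | 0)) → -c-> t12, -c-> t8, -d-> t13
  t7 = ((0 + 0) | (0 + 0) + (c.0 + 0 | 0) + (b.a.0 + b.c.0)) | (c.0 | d.(0 | 0)) → -b-> t10, -b-> t12, -c-> t14, -c-> t15, -d-> t16
  t8 = 0 | (c.c.0 | d.(0 | 0)) → -c-> t15, -d-> t17
  t9 = ((0 + 0) | (0 + 0) + (c.0 + 0 | 0) + (b.a.0 + b.c.0)) | (c.c.0 | (0 | 0)) → -b-> t11, -b-> t13, -c-> t16, -c-> t17
  t10 = a.0 | (c.0 | d.(0 | 0)) → -a-> t15, -c-> t18, -d-> t19
  t11 = a.0 | (c.c.0 | (0 | 0)) → -a-> t17, -c-> t19
  t12 = c.0 | (c.0 | d.(0 | 0)) → -c-> t15, -c-> t20, -d-> t21
  t13 = c.0 | (c.c.0 | (0 | 0)) → -c-> t17, -c-> t21
  t14 = ((0 + 0) | (0 + 0) + (c.0 + 0 | 0) + (b.a.0 + b.c.0)) | (0 | d.(0 | 0)) → -b-> t18, -b-> t20, -c-> t22, -d-> t23
  t15 = 0 | (c.0 | d.(0 | 0)) → -c-> t22, -d-> t24
  t16 = ((0 + 0) | (0 + 0) + (c.0 + 0 | 0) + (b.a.0 + b.c.0)) | (c.0 | (0 | 0)) → -b-> t19, -b-> t21, -c-> t23, -c-> t24
  t17 = 0 | (c.c.0 | (0 | 0)) → -c-> t24
  t18 = a.0 | (0 | d.(0 | 0)) → -a-> t22, -d-> t25
  t19 = a.0 | (c.0 | (0 | 0)) → -a-> t24, -c-> t25
  t20 = c.0 | (0 | d.(0 | 0)) → -c-> t22, -d-> t26
  t21 = c.0 | (c.0 | (0 | 0)) → -c-> t24, -c-> t26
  t22 = 0 | (0 | d.(0 | 0)) → -d-> t27
  t23 = ((0 + 0) | (0 + 0) + (c.0 + 0 | 0) + (b.a.0 + b.c.0)) | (0 | (0 | 0)) → -b-> t25, -b-> t26, -c-> t27
  t24 = 0 | (c.0 | (0 | 0)) → -c-> t27
  t25 = a.0 | (0 | (0 | 0)) → -a-> t27
  t26 = c.0 | (0 | (0 | 0)) → -c-> t27
  t27 = 0 | (0 | (0 | 0)) → (no moves)
Bisimilarity quotient blocks:
  B0 = {s0, t0}
  B1 = {s1, t1}
  B2 = {s5, t5}
  B3 = {s10, t10}
  B4 = {s18, t18}
  B5 = {s22, t22}
  B6 = {s27, t27}
  B7 = {s25, t25}
  B8 = {s15, s20, t15, t20}
  B9 = {s24, s26, t24, t26}
  B10 = {s19, t19}
  B11 = {s11, t11}
  B12 = {s17, s21, t17, t21}
  B13 = {s12, s8, t12, t8}
  B14 = {s4, t4}
  B15 = {s2, t2}
  B16 = {s6, t6}
  B17 = {s13, t13}
  B18 = {s3, t3}
  B19 = {s7, t7}
  B20 = {s16, t16}
  B21 = {s23, t23}
  B22 = {s14, t14}
  B23 = {s9, t9}
s0 ∈ B0, t0 ∈ B0 → same block
Bisimilar ⇒ trace-equivalent.

traces(P) = traces(Q)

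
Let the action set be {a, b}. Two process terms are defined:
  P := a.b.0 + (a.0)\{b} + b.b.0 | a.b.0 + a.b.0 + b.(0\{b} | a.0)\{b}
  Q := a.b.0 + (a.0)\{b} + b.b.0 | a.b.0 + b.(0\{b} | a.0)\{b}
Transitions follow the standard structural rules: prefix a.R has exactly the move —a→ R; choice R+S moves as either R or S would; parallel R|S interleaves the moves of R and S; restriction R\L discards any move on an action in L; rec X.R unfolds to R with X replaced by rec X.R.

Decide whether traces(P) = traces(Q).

YES

LTS(P): 14 reachable states
  s0 = a.b.0 + (a.0)\{b} + b.b.0 | a.b.0 + a.b.0 + b.(0\{b} | a.0)\{b} → --a--▸ s1, --a--▸ s2, --a--▸ s3, --b--▸ s4, --b--▸ s5
  s1 = 0\{b} → ·
  s2 = b.0 → --b--▸ s6
  s3 = b.b.0 | b.0 → --b--▸ s7, --b--▸ s8
  s4 = (0\{b} | a.0)\{b} → --a--▸ s9
  s5 = b.0 | a.b.0 → --a--▸ s7, --b--▸ s10
  s6 = 0 → ·
  s7 = b.0 | b.0 → --b--▸ s11, --b--▸ s12
  s8 = b.b.0 | 0 → --b--▸ s12
  s9 = (0\{b} | 0)\{b} → ·
  s10 = 0 | a.b.0 → --a--▸ s11
  s11 = 0 | b.0 → --b--▸ s13
  s12 = b.0 | 0 → --b--▸ s13
  s13 = 0 | 0 → ·
LTS(Q): 14 reachable states
  t0 = a.b.0 + (a.0)\{b} + b.b.0 | a.b.0 + b.(0\{b} | a.0)\{b} → --a--▸ t1, --a--▸ t2, --a--▸ t3, --b--▸ t4, --b--▸ t5
  t1 = 0\{b} → ·
  t2 = b.0 → --b--▸ t6
  t3 = b.b.0 | b.0 → --b--▸ t7, --b--▸ t8
  t4 = (0\{b} | a.0)\{b} → --a--▸ t9
  t5 = b.0 | a.b.0 → --a--▸ t7, --b--▸ t10
  t6 = 0 → ·
  t7 = b.0 | b.0 → --b--▸ t11, --b--▸ t12
  t8 = b.b.0 | 0 → --b--▸ t12
  t9 = (0\{b} | 0)\{b} → ·
  t10 = 0 | a.b.0 → --a--▸ t11
  t11 = 0 | b.0 → --b--▸ t13
  t12 = b.0 | 0 → --b--▸ t13
  t13 = 0 | 0 → ·
Partition-refinement fixed point:
  B0 = {s0, t0}
  B1 = {s5, t5}
  B2 = {s7, s8, t7, t8}
  B3 = {s11, s12, s2, t11, t12, t2}
  B4 = {s1, s13, s6, s9, t1, t13, t6, t9}
  B5 = {s10, t10}
  B6 = {s4, t4}
  B7 = {s3, t3}
s0 ∈ B0, t0 ∈ B0 → same block
Bisimilar ⇒ trace-equivalent.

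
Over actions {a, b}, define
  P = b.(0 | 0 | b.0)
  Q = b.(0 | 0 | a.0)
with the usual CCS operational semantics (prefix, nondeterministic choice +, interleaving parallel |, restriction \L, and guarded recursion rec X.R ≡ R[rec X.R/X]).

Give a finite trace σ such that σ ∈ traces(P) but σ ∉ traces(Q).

Reachable graph of P (3 states):
  u0 = b.(0 | 0 | b.0) :: —b→ u1
  u1 = 0 | 0 | b.0 :: —b→ u2
  u2 = 0 | 0 | 0 :: ·
Reachable graph of Q (3 states):
  v0 = b.(0 | 0 | a.0) :: —b→ v1
  v1 = 0 | 0 | a.0 :: —a→ v2
  v2 = 0 | 0 | 0 :: ·
Trace ⟨bb⟩ through P, begin at {u0}:
  step 1 (b): {u1}
  step 2 (b): {u2}
  — P admits the full trace.
Trace ⟨bb⟩ through Q, begin at {v0}:
  step 1 (b): {v1}
  step 2 (b): ∅  — Q cannot continue

bb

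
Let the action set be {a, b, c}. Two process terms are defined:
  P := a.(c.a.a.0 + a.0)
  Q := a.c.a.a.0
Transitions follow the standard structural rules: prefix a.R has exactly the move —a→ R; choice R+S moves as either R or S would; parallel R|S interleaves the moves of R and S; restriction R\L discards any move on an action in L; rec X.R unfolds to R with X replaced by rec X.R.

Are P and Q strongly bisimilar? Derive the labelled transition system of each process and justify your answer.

P's transition system — 5 states:
  s0 = a.(c.a.a.0 + a.0) ⊢ --a--▸ s1
  s1 = c.a.a.0 + a.0 ⊢ --a--▸ s2, --c--▸ s3
  s2 = 0 ⊢ deadlocked
  s3 = a.a.0 ⊢ --a--▸ s4
  s4 = a.0 ⊢ --a--▸ s2
Q's transition system — 5 states:
  t0 = a.c.a.a.0 ⊢ --a--▸ t1
  t1 = c.a.a.0 ⊢ --c--▸ t2
  t2 = a.a.0 ⊢ --a--▸ t3
  t3 = a.0 ⊢ --a--▸ t4
  t4 = 0 ⊢ deadlocked
Partition-refinement fixed point:
  B0 = {s0}
  B1 = {s1}
  B2 = {s3, t2}
  B3 = {s4, t3}
  B4 = {s2, t4}
  B5 = {t0}
  B6 = {t1}
s0 ∈ B0, t0 ∈ B5 → different blocks

not bisimilar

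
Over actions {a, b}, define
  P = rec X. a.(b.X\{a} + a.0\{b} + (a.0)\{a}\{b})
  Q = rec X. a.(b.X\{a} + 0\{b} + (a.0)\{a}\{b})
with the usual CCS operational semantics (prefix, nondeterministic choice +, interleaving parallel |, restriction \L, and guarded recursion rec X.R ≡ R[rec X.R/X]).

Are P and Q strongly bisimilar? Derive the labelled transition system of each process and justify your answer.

Reachable graph of P (4 states):
  s0 = rec X. a.(b.X\{a} + a.0\{b} + (a.0)\{a}\{b}) :: —a→ s1
  s1 = b.(rec X. a.(b.X\{a} + a.0\{b} + (a.0)\{a}\{b}))\{a} + a.0\{b} + (a.0)\{a}\{b} :: —a→ s2, —b→ s3
  s2 = 0\{b} :: deadlocked
  s3 = (rec X. a.(b.X\{a} + a.0\{b} + (a.0)\{a}\{b}))\{a} :: deadlocked
Reachable graph of Q (3 states):
  t0 = rec X. a.(b.X\{a} + 0\{b} + (a.0)\{a}\{b}) :: —a→ t1
  t1 = b.(rec X. a.(b.X\{a} + 0\{b} + (a.0)\{a}\{b}))\{a} + 0\{b} + (a.0)\{a}\{b} :: —b→ t2
  t2 = (rec X. a.(b.X\{a} + 0\{b} + (a.0)\{a}\{b}))\{a} :: deadlocked
Coarsest stable partition (strong bisimilarity classes):
  B0 = {s0}
  B1 = {s1}
  B2 = {s2, s3, t2}
  B3 = {t0}
  B4 = {t1}
s0 ∈ B0, t0 ∈ B3 → different blocks

NO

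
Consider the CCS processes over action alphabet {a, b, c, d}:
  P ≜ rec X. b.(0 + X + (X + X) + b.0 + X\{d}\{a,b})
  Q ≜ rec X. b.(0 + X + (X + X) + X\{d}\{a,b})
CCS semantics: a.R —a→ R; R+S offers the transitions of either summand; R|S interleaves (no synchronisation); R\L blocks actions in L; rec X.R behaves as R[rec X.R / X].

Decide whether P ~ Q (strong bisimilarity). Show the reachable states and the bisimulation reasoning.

P's transition system — 3 states:
  s0 = rec X. b.(0 + X + (X + X) + b.0 + X\{d}\{a,b}) :: --b--▸ s1
  s1 = 0 + (rec X. b.(0 + X + (X + X) + b.0 + X\{d}\{a,b})) + ((rec X. b.(0 + X + (X + X) + b.0 + X\{d}\{a,b})) + (rec X. b.(0 + X + (X + X) + b.0 + X\{d}\{a,b}))) + b.0 + (rec X. b.(0 + X + (X + X) + b.0 + X\{d}\{a,b}))\{d}\{a,b} :: --b--▸ s1, --b--▸ s2
  s2 = 0 :: deadlocked
Q's transition system — 2 states:
  t0 = rec X. b.(0 + X + (X + X) + X\{d}\{a,b}) :: --b--▸ t1
  t1 = 0 + (rec X. b.(0 + X + (X + X) + X\{d}\{a,b})) + ((rec X. b.(0 + X + (X + X) + X\{d}\{a,b})) + (rec X. b.(0 + X + (X + X) + X\{d}\{a,b}))) + (rec X. b.(0 + X + (X + X) + X\{d}\{a,b}))\{d}\{a,b} :: --b--▸ t1
Coarsest stable partition (strong bisimilarity classes):
  B0 = {s0}
  B1 = {s1}
  B2 = {s2}
  B3 = {t0, t1}
s0 ∈ B0, t0 ∈ B3 → different blocks

not bisimilar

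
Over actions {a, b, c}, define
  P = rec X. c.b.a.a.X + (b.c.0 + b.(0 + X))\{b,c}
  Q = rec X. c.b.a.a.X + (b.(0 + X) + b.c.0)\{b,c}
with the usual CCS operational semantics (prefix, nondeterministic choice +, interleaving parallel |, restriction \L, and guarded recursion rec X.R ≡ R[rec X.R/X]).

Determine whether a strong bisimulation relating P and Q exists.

P ~ Q

P's transition system — 4 states:
  s0 = rec X. c.b.a.a.X + (b.c.0 + b.(0 + X))\{b,c} ⊢ -c-> s1
  s1 = b.a.a.(rec X. c.b.a.a.X + (b.c.0 + b.(0 + X))\{b,c}) ⊢ -b-> s2
  s2 = a.a.(rec X. c.b.a.a.X + (b.c.0 + b.(0 + X))\{b,c}) ⊢ -a-> s3
  s3 = a.(rec X. c.b.a.a.X + (b.c.0 + b.(0 + X))\{b,c}) ⊢ -a-> s0
Q's transition system — 4 states:
  t0 = rec X. c.b.a.a.X + (b.(0 + X) + b.c.0)\{b,c} ⊢ -c-> t1
  t1 = b.a.a.(rec X. c.b.a.a.X + (b.(0 + X) + b.c.0)\{b,c}) ⊢ -b-> t2
  t2 = a.a.(rec X. c.b.a.a.X + (b.(0 + X) + b.c.0)\{b,c}) ⊢ -a-> t3
  t3 = a.(rec X. c.b.a.a.X + (b.(0 + X) + b.c.0)\{b,c}) ⊢ -a-> t0
Partition-refinement fixed point:
  B0 = {s0, t0}
  B1 = {s1, t1}
  B2 = {s2, t2}
  B3 = {s3, t3}
s0 ∈ B0, t0 ∈ B0 → same block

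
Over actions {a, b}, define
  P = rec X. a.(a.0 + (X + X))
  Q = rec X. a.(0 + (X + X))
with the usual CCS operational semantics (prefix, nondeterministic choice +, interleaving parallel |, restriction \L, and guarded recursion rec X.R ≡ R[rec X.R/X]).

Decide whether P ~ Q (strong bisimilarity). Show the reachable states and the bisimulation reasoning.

Reachable graph of P (3 states):
  p0 = rec X. a.(a.0 + (X + X)) ⊢ —a→ p1
  p1 = a.0 + ((rec X. a.(a.0 + (X + X))) + (rec X. a.(a.0 + (X + X)))) ⊢ —a→ p1, —a→ p2
  p2 = 0 ⊢ (no moves)
Reachable graph of Q (2 states):
  q0 = rec X. a.(0 + (X + X)) ⊢ —a→ q1
  q1 = 0 + ((rec X. a.(0 + (X + X))) + (rec X. a.(0 + (X + X)))) ⊢ —a→ q1
Coarsest stable partition (strong bisimilarity classes):
  B0 = {p0}
  B1 = {p1}
  B2 = {p2}
  B3 = {q0, q1}
p0 ∈ B0, q0 ∈ B3 → different blocks

NO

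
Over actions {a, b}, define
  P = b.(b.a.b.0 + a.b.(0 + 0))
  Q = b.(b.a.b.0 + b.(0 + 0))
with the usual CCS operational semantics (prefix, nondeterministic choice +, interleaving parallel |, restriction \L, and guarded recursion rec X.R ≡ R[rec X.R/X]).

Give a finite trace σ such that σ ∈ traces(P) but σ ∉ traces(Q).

LTS(P): 7 reachable states
  p0 = b.(b.a.b.0 + a.b.(0 + 0)) has moves -b-> p1
  p1 = b.a.b.0 + a.b.(0 + 0) has moves -a-> p2, -b-> p3
  p2 = b.(0 + 0) has moves -b-> p4
  p3 = a.b.0 has moves -a-> p5
  p4 = 0 + 0 has moves deadlocked
  p5 = b.0 has moves -b-> p6
  p6 = 0 has moves deadlocked
LTS(Q): 6 reachable states
  q0 = b.(b.a.b.0 + b.(0 + 0)) has moves -b-> q1
  q1 = b.a.b.0 + b.(0 + 0) has moves -b-> q2, -b-> q3
  q2 = 0 + 0 has moves deadlocked
  q3 = a.b.0 has moves -a-> q4
  q4 = b.0 has moves -b-> q5
  q5 = 0 has moves deadlocked
Executing ba from P (initial set {p0}):
  [1] b ⇒ {p1}
  [2] a ⇒ {p2}
  ✓ P
Executing ba from Q (initial set {q0}):
  [1] b ⇒ {q1}
  [2] a ⇒ no successor for Q

ba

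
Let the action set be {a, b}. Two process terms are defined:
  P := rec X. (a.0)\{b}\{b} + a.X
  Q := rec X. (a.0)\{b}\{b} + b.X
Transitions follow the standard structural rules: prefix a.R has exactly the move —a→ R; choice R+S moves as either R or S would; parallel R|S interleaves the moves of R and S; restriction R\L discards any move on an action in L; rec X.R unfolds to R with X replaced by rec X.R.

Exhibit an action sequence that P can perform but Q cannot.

P's transition system — 2 states:
  m0 = rec X. (a.0)\{b}\{b} + a.X has moves --a--▸ m0, --a--▸ m1
  m1 = 0\{b}\{b} has moves stopped
Q's transition system — 2 states:
  n0 = rec X. (a.0)\{b}\{b} + b.X has moves --a--▸ n1, --b--▸ n0
  n1 = 0\{b}\{b} has moves stopped
Run σ = ⟨aa⟩ on P: start {m0}
  after a @ step 1: {m0, m1}
  after a @ step 2: {m0, m1}
  P completes σ.
Run σ = ⟨aa⟩ on Q: start {n0}
  after a @ step 1: {n1}
  after a @ step 2: no successor for Q

aa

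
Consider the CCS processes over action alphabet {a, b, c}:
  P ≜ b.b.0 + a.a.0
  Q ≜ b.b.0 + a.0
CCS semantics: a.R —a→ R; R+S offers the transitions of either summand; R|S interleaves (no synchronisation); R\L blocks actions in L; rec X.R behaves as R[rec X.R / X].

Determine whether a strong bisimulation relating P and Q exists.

P's transition system — 4 states:
  m0 = b.b.0 + a.a.0 | -a-> m1, -b-> m2
  m1 = a.0 | -a-> m3
  m2 = b.0 | -b-> m3
  m3 = 0 | stopped
Q's transition system — 3 states:
  n0 = b.b.0 + a.0 | -a-> n1, -b-> n2
  n1 = 0 | stopped
  n2 = b.0 | -b-> n1
Bisimilarity quotient blocks:
  B0 = {m0}
  B1 = {m2, n2}
  B2 = {m3, n1}
  B3 = {m1}
  B4 = {n0}
m0 ∈ B0, n0 ∈ B4 → different blocks

not bisimilar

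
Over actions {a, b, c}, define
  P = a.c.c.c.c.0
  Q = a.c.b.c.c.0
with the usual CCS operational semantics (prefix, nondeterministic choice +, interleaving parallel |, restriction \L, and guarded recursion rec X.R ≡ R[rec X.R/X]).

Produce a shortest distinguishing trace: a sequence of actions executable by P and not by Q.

P's transition system — 6 states:
  u0 = a.c.c.c.c.0 ⊢ --a--▸ u1
  u1 = c.c.c.c.0 ⊢ --c--▸ u2
  u2 = c.c.c.0 ⊢ --c--▸ u3
  u3 = c.c.0 ⊢ --c--▸ u4
  u4 = c.0 ⊢ --c--▸ u5
  u5 = 0 ⊢ stopped
Q's transition system — 6 states:
  v0 = a.c.b.c.c.0 ⊢ --a--▸ v1
  v1 = c.b.c.c.0 ⊢ --c--▸ v2
  v2 = b.c.c.0 ⊢ --b--▸ v3
  v3 = c.c.0 ⊢ --c--▸ v4
  v4 = c.0 ⊢ --c--▸ v5
  v5 = 0 ⊢ stopped
Trace ⟨acc⟩ through P, begin at {u0}:
  [1] a ⇒ {u1}
  [2] c ⇒ {u2}
  [3] c ⇒ {u3}
  — P admits the full trace.
Trace ⟨acc⟩ through Q, begin at {v0}:
  [1] a ⇒ {v1}
  [2] c ⇒ {v2}
  [3] c ⇒ ∅  — Q cannot continue

acc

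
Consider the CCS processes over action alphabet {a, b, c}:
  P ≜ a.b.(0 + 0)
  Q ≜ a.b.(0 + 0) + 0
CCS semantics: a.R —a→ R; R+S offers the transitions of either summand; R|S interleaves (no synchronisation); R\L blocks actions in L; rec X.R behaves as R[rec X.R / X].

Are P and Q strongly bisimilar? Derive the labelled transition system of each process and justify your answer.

YES

LTS(P): 3 reachable states
  p0 = a.b.(0 + 0) :: =a=> p1
  p1 = b.(0 + 0) :: =b=> p2
  p2 = 0 + 0 :: deadlocked
LTS(Q): 3 reachable states
  q0 = a.b.(0 + 0) + 0 :: =a=> q1
  q1 = b.(0 + 0) :: =b=> q2
  q2 = 0 + 0 :: deadlocked
Coarsest stable partition (strong bisimilarity classes):
  B0 = {p0, q0}
  B1 = {p1, q1}
  B2 = {p2, q2}
p0 ∈ B0, q0 ∈ B0 → same block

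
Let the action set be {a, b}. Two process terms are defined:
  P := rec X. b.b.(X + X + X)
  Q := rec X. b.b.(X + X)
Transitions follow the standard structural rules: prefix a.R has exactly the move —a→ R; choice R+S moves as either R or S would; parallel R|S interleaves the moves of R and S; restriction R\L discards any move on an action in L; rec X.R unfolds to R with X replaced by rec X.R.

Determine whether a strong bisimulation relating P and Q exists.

YES

Reachable graph of P (3 states):
  s0 = rec X. b.b.(X + X + X) ⊢ —b→ s1
  s1 = b.((rec X. b.b.(X + X + X)) + (rec X. b.b.(X + X + X)) + (rec X. b.b.(X + X + X))) ⊢ —b→ s2
  s2 = (rec X. b.b.(X + X + X)) + (rec X. b.b.(X + X + X)) + (rec X. b.b.(X + X + X)) ⊢ —b→ s1
Reachable graph of Q (3 states):
  t0 = rec X. b.b.(X + X) ⊢ —b→ t1
  t1 = b.((rec X. b.b.(X + X)) + (rec X. b.b.(X + X))) ⊢ —b→ t2
  t2 = (rec X. b.b.(X + X)) + (rec X. b.b.(X + X)) ⊢ —b→ t1
Bisimilarity quotient blocks:
  B0 = {s0, s1, s2, t0, t1, t2}
s0 ∈ B0, t0 ∈ B0 → same block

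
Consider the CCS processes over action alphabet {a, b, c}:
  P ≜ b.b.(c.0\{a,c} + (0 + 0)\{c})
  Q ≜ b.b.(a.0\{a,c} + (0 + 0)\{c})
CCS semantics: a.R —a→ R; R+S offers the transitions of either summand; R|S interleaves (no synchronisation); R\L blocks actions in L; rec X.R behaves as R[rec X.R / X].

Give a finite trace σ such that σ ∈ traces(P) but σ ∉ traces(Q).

P's transition system — 4 states:
  p0 = b.b.(c.0\{a,c} + (0 + 0)\{c}) has moves =b=> p1
  p1 = b.(c.0\{a,c} + (0 + 0)\{c}) has moves =b=> p2
  p2 = c.0\{a,c} + (0 + 0)\{c} has moves =c=> p3
  p3 = 0\{a,c} has moves deadlocked
Q's transition system — 4 states:
  q0 = b.b.(a.0\{a,c} + (0 + 0)\{c}) has moves =b=> q1
  q1 = b.(a.0\{a,c} + (0 + 0)\{c}) has moves =b=> q2
  q2 = a.0\{a,c} + (0 + 0)\{c} has moves =a=> q3
  q3 = 0\{a,c} has moves deadlocked
Run σ = ⟨bbc⟩ on P: start {p0}
  after b @ step 1: {p1}
  after b @ step 2: {p2}
  after c @ step 3: {p3}
  — P admits the full trace.
Run σ = ⟨bbc⟩ on Q: start {q0}
  after b @ step 1: {q1}
  after b @ step 2: {q2}
  after c @ step 3: ∅  — Q cannot continue

bbc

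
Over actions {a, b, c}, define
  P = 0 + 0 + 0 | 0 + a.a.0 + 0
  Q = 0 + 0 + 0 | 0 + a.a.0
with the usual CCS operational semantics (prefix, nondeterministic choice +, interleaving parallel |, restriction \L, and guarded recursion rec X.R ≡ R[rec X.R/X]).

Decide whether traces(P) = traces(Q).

YES

LTS(P): 3 reachable states
  s0 = 0 + 0 + 0 | 0 + a.a.0 + 0 :: -a-> s1
  s1 = a.0 :: -a-> s2
  s2 = 0 :: deadlocked
LTS(Q): 3 reachable states
  t0 = 0 + 0 + 0 | 0 + a.a.0 :: -a-> t1
  t1 = a.0 :: -a-> t2
  t2 = 0 :: deadlocked
Partition-refinement fixed point:
  B0 = {s0, t0}
  B1 = {s1, t1}
  B2 = {s2, t2}
s0 ∈ B0, t0 ∈ B0 → same block
Bisimilar ⇒ trace-equivalent.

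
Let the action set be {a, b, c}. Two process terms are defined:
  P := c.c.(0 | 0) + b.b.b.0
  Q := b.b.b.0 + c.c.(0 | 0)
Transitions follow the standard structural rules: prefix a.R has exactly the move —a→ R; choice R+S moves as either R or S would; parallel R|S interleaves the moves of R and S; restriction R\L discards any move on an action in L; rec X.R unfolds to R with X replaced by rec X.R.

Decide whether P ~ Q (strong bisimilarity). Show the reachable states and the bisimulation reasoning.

YES

Reachable graph of P (6 states):
  u0 = c.c.(0 | 0) + b.b.b.0 ⊢ -b-> u1, -c-> u2
  u1 = b.b.0 ⊢ -b-> u3
  u2 = c.(0 | 0) ⊢ -c-> u4
  u3 = b.0 ⊢ -b-> u5
  u4 = 0 | 0 ⊢ stopped
  u5 = 0 ⊢ stopped
Reachable graph of Q (6 states):
  v0 = b.b.b.0 + c.c.(0 | 0) ⊢ -b-> v1, -c-> v2
  v1 = b.b.0 ⊢ -b-> v3
  v2 = c.(0 | 0) ⊢ -c-> v4
  v3 = b.0 ⊢ -b-> v5
  v4 = 0 | 0 ⊢ stopped
  v5 = 0 ⊢ stopped
Bisimilarity quotient blocks:
  B0 = {u0, v0}
  B1 = {u1, v1}
  B2 = {u3, v3}
  B3 = {u4, u5, v4, v5}
  B4 = {u2, v2}
u0 ∈ B0, v0 ∈ B0 → same block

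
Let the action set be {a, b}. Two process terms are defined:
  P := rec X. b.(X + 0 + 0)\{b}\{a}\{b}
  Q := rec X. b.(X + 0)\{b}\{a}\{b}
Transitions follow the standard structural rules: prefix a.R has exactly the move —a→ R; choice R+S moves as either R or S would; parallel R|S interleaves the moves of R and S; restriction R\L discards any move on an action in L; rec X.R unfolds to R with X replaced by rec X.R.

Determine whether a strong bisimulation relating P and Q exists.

P's transition system — 2 states:
  m0 = rec X. b.(X + 0 + 0)\{b}\{a}\{b} ⊢ -b-> m1
  m1 = ((rec X. b.(X + 0 + 0)\{b}\{a}\{b}) + 0 + 0)\{b}\{a}\{b} ⊢ ∅
Q's transition system — 2 states:
  n0 = rec X. b.(X + 0)\{b}\{a}\{b} ⊢ -b-> n1
  n1 = ((rec X. b.(X + 0)\{b}\{a}\{b}) + 0)\{b}\{a}\{b} ⊢ ∅
Partition-refinement fixed point:
  B0 = {m0, n0}
  B1 = {m1, n1}
m0 ∈ B0, n0 ∈ B0 → same block

YES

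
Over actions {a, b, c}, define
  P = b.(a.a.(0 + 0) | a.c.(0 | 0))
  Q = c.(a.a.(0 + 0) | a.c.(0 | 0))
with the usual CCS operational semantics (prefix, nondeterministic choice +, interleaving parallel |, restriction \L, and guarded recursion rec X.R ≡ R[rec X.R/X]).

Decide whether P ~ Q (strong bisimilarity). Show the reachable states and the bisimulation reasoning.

not bisimilar

LTS(P): 10 reachable states
  p0 = b.(a.a.(0 + 0) | a.c.(0 | 0)) has moves ··b··> p1
  p1 = a.a.(0 + 0) | a.c.(0 | 0) has moves ··a··> p2, ··a··> p3
  p2 = a.(0 + 0) | a.c.(0 | 0) has moves ··a··> p4, ··a··> p5
  p3 = a.a.(0 + 0) | c.(0 | 0) has moves ··a··> p5, ··c··> p6
  p4 = (0 + 0) | a.c.(0 | 0) has moves ··a··> p7
  p5 = a.(0 + 0) | c.(0 | 0) has moves ··a··> p7, ··c··> p8
  p6 = a.a.(0 + 0) | (0 | 0) has moves ··a··> p8
  p7 = (0 + 0) | c.(0 | 0) has moves ··c··> p9
  p8 = a.(0 + 0) | (0 | 0) has moves ··a··> p9
  p9 = (0 + 0) | (0 | 0) has moves stopped
LTS(Q): 10 reachable states
  q0 = c.(a.a.(0 + 0) | a.c.(0 | 0)) has moves ··c··> q1
  q1 = a.a.(0 + 0) | a.c.(0 | 0) has moves ··a··> q2, ··a··> q3
  q2 = a.(0 + 0) | a.c.(0 | 0) has moves ··a··> q4, ··a··> q5
  q3 = a.a.(0 + 0) | c.(0 | 0) has moves ··a··> q5, ··c··> q6
  q4 = (0 + 0) | a.c.(0 | 0) has moves ··a··> q7
  q5 = a.(0 + 0) | c.(0 | 0) has moves ··a··> q7, ··c··> q8
  q6 = a.a.(0 + 0) | (0 | 0) has moves ··a··> q8
  q7 = (0 + 0) | c.(0 | 0) has moves ··c··> q9
  q8 = a.(0 + 0) | (0 | 0) has moves ··a··> q9
  q9 = (0 + 0) | (0 | 0) has moves stopped
Bisimilarity quotient blocks:
  B0 = {p0}
  B1 = {p1, q1}
  B2 = {p3, q3}
  B3 = {p5, q5}
  B4 = {p7, q7}
  B5 = {p9, q9}
  B6 = {p8, q8}
  B7 = {p6, q6}
  B8 = {p2, q2}
  B9 = {p4, q4}
  B10 = {q0}
p0 ∈ B0, q0 ∈ B10 → different blocks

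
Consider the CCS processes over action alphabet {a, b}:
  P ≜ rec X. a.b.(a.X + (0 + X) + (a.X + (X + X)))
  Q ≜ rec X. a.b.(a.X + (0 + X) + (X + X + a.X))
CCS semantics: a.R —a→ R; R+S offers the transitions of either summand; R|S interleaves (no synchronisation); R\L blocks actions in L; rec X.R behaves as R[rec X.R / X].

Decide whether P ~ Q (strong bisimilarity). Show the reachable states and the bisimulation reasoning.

bisimilar

Reachable graph of P (3 states):
  m0 = rec X. a.b.(a.X + (0 + X) + (a.X + (X + X))) has moves -a-> m1
  m1 = b.(a.(rec X. a.b.(a.X + (0 + X) + (a.X + (X + X)))) + (0 + (rec X. a.b.(a.X + (0 + X) + (a.X + (X + X))))) + (a.(rec X. a.b.(a.X + (0 + X) + (a.X + (X + X)))) + ((rec X. a.b.(a.X + (0 + X) + (a.X + (X + X)))) + (rec X. a.b.(a.X + (0 + X) + (a.X + (X + X))))))) has moves -b-> m2
  m2 = a.(rec X. a.b.(a.X + (0 + X) + (a.X + (X + X)))) + (0 + (rec X. a.b.(a.X + (0 + X) + (a.X + (X + X))))) + (a.(rec X. a.b.(a.X + (0 + X) + (a.X + (X + X)))) + ((rec X. a.b.(a.X + (0 + X) + (a.X + (X + X)))) + (rec X. a.b.(a.X + (0 + X) + (a.X + (X + X)))))) has moves -a-> m0, -a-> m1
Reachable graph of Q (3 states):
  n0 = rec X. a.b.(a.X + (0 + X) + (X + X + a.X)) has moves -a-> n1
  n1 = b.(a.(rec X. a.b.(a.X + (0 + X) + (X + X + a.X))) + (0 + (rec X. a.b.(a.X + (0 + X) + (X + X + a.X)))) + ((rec X. a.b.(a.X + (0 + X) + (X + X + a.X))) + (rec X. a.b.(a.X + (0 + X) + (X + X + a.X))) + a.(rec X. a.b.(a.X + (0 + X) + (X + X + a.X))))) has moves -b-> n2
  n2 = a.(rec X. a.b.(a.X + (0 + X) + (X + X + a.X))) + (0 + (rec X. a.b.(a.X + (0 + X) + (X + X + a.X)))) + ((rec X. a.b.(a.X + (0 + X) + (X + X + a.X))) + (rec X. a.b.(a.X + (0 + X) + (X + X + a.X))) + a.(rec X. a.b.(a.X + (0 + X) + (X + X + a.X)))) has moves -a-> n0, -a-> n1
Bisimilarity quotient blocks:
  B0 = {m0, n0}
  B1 = {m1, n1}
  B2 = {m2, n2}
m0 ∈ B0, n0 ∈ B0 → same block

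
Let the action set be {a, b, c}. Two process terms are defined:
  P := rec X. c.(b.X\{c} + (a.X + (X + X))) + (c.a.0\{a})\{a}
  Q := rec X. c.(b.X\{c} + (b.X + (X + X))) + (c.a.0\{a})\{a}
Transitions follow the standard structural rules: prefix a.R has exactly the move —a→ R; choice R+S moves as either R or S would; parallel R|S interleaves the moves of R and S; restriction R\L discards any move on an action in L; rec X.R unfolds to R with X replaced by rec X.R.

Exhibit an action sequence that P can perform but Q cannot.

LTS(P): 4 reachable states
  m0 = rec X. c.(b.X\{c} + (a.X + (X + X))) + (c.a.0\{a})\{a} → --c--▸ m1, --c--▸ m2
  m1 = (a.0\{a})\{a} → (no moves)
  m2 = b.(rec X. c.(b.X\{c} + (a.X + (X + X))) + (c.a.0\{a})\{a})\{c} + (a.(rec X. c.(b.X\{c} + (a.X + (X + X))) + (c.a.0\{a})\{a}) + ((rec X. c.(b.X\{c} + (a.X + (X + X))) + (c.a.0\{a})\{a}) + (rec X. c.(b.X\{c} + (a.X + (X + X))) + (c.a.0\{a})\{a}))) → --a--▸ m0, --b--▸ m3, --c--▸ m1, --c--▸ m2
  m3 = (rec X. c.(b.X\{c} + (a.X + (X + X))) + (c.a.0\{a})\{a})\{c} → (no moves)
LTS(Q): 4 reachable states
  n0 = rec X. c.(b.X\{c} + (b.X + (X + X))) + (c.a.0\{a})\{a} → --c--▸ n1, --c--▸ n2
  n1 = (a.0\{a})\{a} → (no moves)
  n2 = b.(rec X. c.(b.X\{c} + (b.X + (X + X))) + (c.a.0\{a})\{a})\{c} + (b.(rec X. c.(b.X\{c} + (b.X + (X + X))) + (c.a.0\{a})\{a}) + ((rec X. c.(b.X\{c} + (b.X + (X + X))) + (c.a.0\{a})\{a}) + (rec X. c.(b.X\{c} + (b.X + (X + X))) + (c.a.0\{a})\{a}))) → --b--▸ n0, --b--▸ n3, --c--▸ n1, --c--▸ n2
  n3 = (rec X. c.(b.X\{c} + (b.X + (X + X))) + (c.a.0\{a})\{a})\{c} → (no moves)
Run σ = ⟨ca⟩ on P: start {m0}
  [1] c ⇒ {m1, m2}
  [2] a ⇒ {m0}
  — P admits the full trace.
Run σ = ⟨ca⟩ on Q: start {n0}
  [1] c ⇒ {n1, n2}
  [2] a ⇒ no successor for Q

ca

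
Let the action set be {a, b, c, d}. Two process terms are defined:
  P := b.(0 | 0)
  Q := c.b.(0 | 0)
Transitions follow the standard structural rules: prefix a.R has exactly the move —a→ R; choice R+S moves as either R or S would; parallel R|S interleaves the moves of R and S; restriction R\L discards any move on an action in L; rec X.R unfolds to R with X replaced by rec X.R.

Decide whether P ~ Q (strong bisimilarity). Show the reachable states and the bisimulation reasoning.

P's transition system — 2 states:
  m0 = b.(0 | 0) → -b-> m1
  m1 = 0 | 0 → deadlocked
Q's transition system — 3 states:
  n0 = c.b.(0 | 0) → -c-> n1
  n1 = b.(0 | 0) → -b-> n2
  n2 = 0 | 0 → deadlocked
Bisimilarity quotient blocks:
  B0 = {m0, n1}
  B1 = {m1, n2}
  B2 = {n0}
m0 ∈ B0, n0 ∈ B2 → different blocks

P ≁ Q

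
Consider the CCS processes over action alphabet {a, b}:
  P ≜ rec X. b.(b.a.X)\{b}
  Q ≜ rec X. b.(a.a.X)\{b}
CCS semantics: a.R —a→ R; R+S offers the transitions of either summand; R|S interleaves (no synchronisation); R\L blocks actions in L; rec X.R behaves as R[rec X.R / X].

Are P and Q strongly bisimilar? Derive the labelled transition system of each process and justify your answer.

Reachable graph of P (2 states):
  s0 = rec X. b.(b.a.X)\{b} ⊢ =b=> s1
  s1 = (b.a.(rec X. b.(b.a.X)\{b}))\{b} ⊢ stopped
Reachable graph of Q (4 states):
  t0 = rec X. b.(a.a.X)\{b} ⊢ =b=> t1
  t1 = (a.a.(rec X. b.(a.a.X)\{b}))\{b} ⊢ =a=> t2
  t2 = (a.(rec X. b.(a.a.X)\{b}))\{b} ⊢ =a=> t3
  t3 = (rec X. b.(a.a.X)\{b})\{b} ⊢ stopped
Partition-refinement fixed point:
  B0 = {s0}
  B1 = {s1, t3}
  B2 = {t0}
  B3 = {t1}
  B4 = {t2}
s0 ∈ B0, t0 ∈ B2 → different blocks

not bisimilar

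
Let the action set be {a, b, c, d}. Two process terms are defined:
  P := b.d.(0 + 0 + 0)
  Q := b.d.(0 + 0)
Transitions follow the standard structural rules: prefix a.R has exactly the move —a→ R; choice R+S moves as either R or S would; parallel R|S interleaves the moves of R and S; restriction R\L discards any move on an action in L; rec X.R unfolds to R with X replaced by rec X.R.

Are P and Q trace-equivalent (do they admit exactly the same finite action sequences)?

trace-equivalent

LTS(P): 3 reachable states
  u0 = b.d.(0 + 0 + 0) :: —b→ u1
  u1 = d.(0 + 0 + 0) :: —d→ u2
  u2 = 0 + 0 + 0 :: ∅
LTS(Q): 3 reachable states
  v0 = b.d.(0 + 0) :: —b→ v1
  v1 = d.(0 + 0) :: —d→ v2
  v2 = 0 + 0 :: ∅
Bisimilarity quotient blocks:
  B0 = {u0, v0}
  B1 = {u1, v1}
  B2 = {u2, v2}
u0 ∈ B0, v0 ∈ B0 → same block
Bisimilar ⇒ trace-equivalent.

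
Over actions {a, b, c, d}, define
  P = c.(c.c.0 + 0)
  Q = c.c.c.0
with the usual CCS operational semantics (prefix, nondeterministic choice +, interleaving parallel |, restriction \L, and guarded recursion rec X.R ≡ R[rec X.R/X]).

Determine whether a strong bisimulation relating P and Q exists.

LTS(P): 4 reachable states
  u0 = c.(c.c.0 + 0) ⊢ ··c··> u1
  u1 = c.c.0 + 0 ⊢ ··c··> u2
  u2 = c.0 ⊢ ··c··> u3
  u3 = 0 ⊢ ·
LTS(Q): 4 reachable states
  v0 = c.c.c.0 ⊢ ··c··> v1
  v1 = c.c.0 ⊢ ··c··> v2
  v2 = c.0 ⊢ ··c··> v3
  v3 = 0 ⊢ ·
Bisimilarity quotient blocks:
  B0 = {u0, v0}
  B1 = {u1, v1}
  B2 = {u2, v2}
  B3 = {u3, v3}
u0 ∈ B0, v0 ∈ B0 → same block

YES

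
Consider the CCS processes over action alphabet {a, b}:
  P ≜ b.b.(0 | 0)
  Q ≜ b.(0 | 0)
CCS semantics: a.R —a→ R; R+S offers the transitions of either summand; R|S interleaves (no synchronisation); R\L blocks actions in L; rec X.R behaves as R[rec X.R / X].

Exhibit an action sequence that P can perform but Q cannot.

bb

Reachable graph of P (3 states):
  m0 = b.b.(0 | 0) :: =b=> m1
  m1 = b.(0 | 0) :: =b=> m2
  m2 = 0 | 0 :: stopped
Reachable graph of Q (2 states):
  n0 = b.(0 | 0) :: =b=> n1
  n1 = 0 | 0 :: stopped
Run σ = ⟨bb⟩ on P: start {m0}
  after b @ step 1: {m1}
  after b @ step 2: {m2}
  P completes σ.
Run σ = ⟨bb⟩ on Q: start {n0}
  after b @ step 1: {n1}
  after b @ step 2: no successor for Q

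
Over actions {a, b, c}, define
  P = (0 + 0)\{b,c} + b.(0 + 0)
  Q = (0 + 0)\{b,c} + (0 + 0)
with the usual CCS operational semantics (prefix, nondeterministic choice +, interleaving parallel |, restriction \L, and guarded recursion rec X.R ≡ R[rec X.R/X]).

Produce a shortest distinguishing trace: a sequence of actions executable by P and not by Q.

b

Reachable graph of P (2 states):
  u0 = (0 + 0)\{b,c} + b.(0 + 0) ⊢ ··b··> u1
  u1 = 0 + 0 ⊢ deadlocked
Reachable graph of Q (1 states):
  v0 = (0 + 0)\{b,c} + (0 + 0) ⊢ deadlocked
Run σ = ⟨b⟩ on P: start {u0}
  step 1 (b): {u1}
  P completes σ.
Run σ = ⟨b⟩ on Q: start {v0}
  step 1 (b): no successor for Q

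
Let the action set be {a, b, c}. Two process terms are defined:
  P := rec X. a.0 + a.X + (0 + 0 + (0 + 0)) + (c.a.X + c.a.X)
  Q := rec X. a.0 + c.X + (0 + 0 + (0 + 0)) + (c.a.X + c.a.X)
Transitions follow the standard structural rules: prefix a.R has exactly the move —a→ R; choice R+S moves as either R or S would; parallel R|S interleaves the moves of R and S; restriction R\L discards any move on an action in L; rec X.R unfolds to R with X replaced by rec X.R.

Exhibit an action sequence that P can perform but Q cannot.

LTS(P): 3 reachable states
  u0 = rec X. a.0 + a.X + (0 + 0 + (0 + 0)) + (c.a.X + c.a.X) has moves =a=> u0, =a=> u1, =c=> u2
  u1 = 0 has moves ∅
  u2 = a.(rec X. a.0 + a.X + (0 + 0 + (0 + 0)) + (c.a.X + c.a.X)) has moves =a=> u0
LTS(Q): 3 reachable states
  v0 = rec X. a.0 + c.X + (0 + 0 + (0 + 0)) + (c.a.X + c.a.X) has moves =a=> v1, =c=> v0, =c=> v2
  v1 = 0 has moves ∅
  v2 = a.(rec X. a.0 + c.X + (0 + 0 + (0 + 0)) + (c.a.X + c.a.X)) has moves =a=> v0
Trace ⟨aa⟩ through P, begin at {u0}:
  [1] a ⇒ {u0, u1}
  [2] a ⇒ {u0, u1}
  P completes σ.
Trace ⟨aa⟩ through Q, begin at {v0}:
  [1] a ⇒ {v1}
  [2] a ⇒ ∅  — Q cannot continue

aa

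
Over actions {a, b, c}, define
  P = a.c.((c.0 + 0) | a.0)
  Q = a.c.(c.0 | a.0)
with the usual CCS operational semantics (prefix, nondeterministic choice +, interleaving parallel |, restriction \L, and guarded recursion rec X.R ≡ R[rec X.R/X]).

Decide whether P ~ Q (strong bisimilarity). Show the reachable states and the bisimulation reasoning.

Reachable graph of P (6 states):
  u0 = a.c.((c.0 + 0) | a.0) :: -a-> u1
  u1 = c.((c.0 + 0) | a.0) :: -c-> u2
  u2 = (c.0 + 0) | a.0 :: -a-> u3, -c-> u4
  u3 = (c.0 + 0) | 0 :: -c-> u5
  u4 = 0 | a.0 :: -a-> u5
  u5 = 0 | 0 :: deadlocked
Reachable graph of Q (6 states):
  v0 = a.c.(c.0 | a.0) :: -a-> v1
  v1 = c.(c.0 | a.0) :: -c-> v2
  v2 = c.0 | a.0 :: -a-> v3, -c-> v4
  v3 = c.0 | 0 :: -c-> v5
  v4 = 0 | a.0 :: -a-> v5
  v5 = 0 | 0 :: deadlocked
Partition-refinement fixed point:
  B0 = {u0, v0}
  B1 = {u1, v1}
  B2 = {u2, v2}
  B3 = {u3, v3}
  B4 = {u5, v5}
  B5 = {u4, v4}
u0 ∈ B0, v0 ∈ B0 → same block

bisimilar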